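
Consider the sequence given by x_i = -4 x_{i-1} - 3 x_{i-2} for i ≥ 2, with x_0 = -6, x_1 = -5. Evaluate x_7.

-12017

x_2 = -4*(-5) - 3*(-6) = 38
x_3 = -4*38 - 3*(-5) = -137
x_4 = -4*(-137) - 3*38 = 434
x_5 = -4*434 - 3*(-137) = -1325
x_6 = -4*(-1325) - 3*434 = 3998
x_7 = -4*3998 - 3*(-1325) = -12017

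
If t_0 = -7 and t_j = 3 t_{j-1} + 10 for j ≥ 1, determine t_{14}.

-9565943

The fixed point is 10/(1 - 3) = -5, so t_j + 5 = 3(t_{j-1} + 5).
Hence t_j = -2·3^j - 5.
t_{14} = -2·3^{14} - 5 = -2·4782969 - 5 = -9565943.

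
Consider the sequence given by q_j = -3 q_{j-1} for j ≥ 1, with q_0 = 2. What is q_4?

q_1 = -3·2 = -6
q_2 = -3·(-6) = 18
q_3 = -3·18 = -54
q_4 = -3·(-54) = 162

162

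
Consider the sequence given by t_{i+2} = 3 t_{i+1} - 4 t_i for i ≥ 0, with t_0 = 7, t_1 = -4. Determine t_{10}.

-4888

t_2 = 3·(-4) - 4·7 = -40
t_3 = 3·(-40) - 4·(-4) = -104
t_4 = 3·(-104) - 4·(-40) = -152
t_5 = 3·(-152) - 4·(-104) = -40
t_6 = 3·(-40) - 4·(-152) = 488
t_7 = 3·488 - 4·(-40) = 1624
t_8 = 3·1624 - 4·488 = 2920
t_9 = 3·2920 - 4·1624 = 2264
t_{10} = 3·2264 - 4·2920 = -4888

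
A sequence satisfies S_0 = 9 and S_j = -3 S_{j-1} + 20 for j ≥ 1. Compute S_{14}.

19131881

The fixed point is 20/(1 + 3) = 5, so S_j - 5 = -3(S_{j-1} - 5).
Hence S_j = 4·(-3)^j + 5.
S_{14} = 4·(-3)^{14} + 5 = 4·4782969 + 5 = 19131881.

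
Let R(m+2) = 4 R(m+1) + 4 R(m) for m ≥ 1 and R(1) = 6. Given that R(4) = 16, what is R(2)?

-4

Let R(2) = y.
R(3) = 24 + 4y
R(4) = 96 + 20y
So 96 + 20y = 16, giving y = -4.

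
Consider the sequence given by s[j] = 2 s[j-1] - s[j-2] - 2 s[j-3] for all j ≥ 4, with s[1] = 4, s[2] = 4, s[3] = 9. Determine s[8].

s[4] = 2(9) - 4 - 2(4) = 6
s[5] = 2(6) - 9 - 2(4) = -5
s[6] = 2(-5) - 6 - 2(9) = -34
s[7] = 2(-34) - (-5) - 2(6) = -75
s[8] = 2(-75) - (-34) - 2(-5) = -106

-106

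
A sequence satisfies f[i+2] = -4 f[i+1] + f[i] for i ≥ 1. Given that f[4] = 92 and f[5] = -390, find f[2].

Rearranging, f[i-2] = f[i] + 4 f[i-1].
f[3] = -390 + 4*92 = -22
f[2] = 92 + 4*(-22) = 4

4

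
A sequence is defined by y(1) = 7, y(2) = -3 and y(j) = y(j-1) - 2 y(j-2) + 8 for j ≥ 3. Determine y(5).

y(3) = (-3) - 2(7) + 8 = -9
y(4) = (-9) - 2(-3) + 8 = 5
y(5) = 5 - 2(-9) + 8 = 31

31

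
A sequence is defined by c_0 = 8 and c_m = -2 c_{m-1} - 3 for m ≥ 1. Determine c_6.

575

c_1 = -2*8 - 3 = -19
c_2 = -2*(-19) - 3 = 35
c_3 = -2*35 - 3 = -73
c_4 = -2*(-73) - 3 = 143
c_5 = -2*143 - 3 = -289
c_6 = -2*(-289) - 3 = 575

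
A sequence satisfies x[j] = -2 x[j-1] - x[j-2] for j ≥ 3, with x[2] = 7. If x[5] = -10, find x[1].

-6

Let x[1] = v.
x[3] = -14 - v
x[4] = 21 + 2v
x[5] = -28 - 3v
So -28 - 3v = -10, giving v = -6.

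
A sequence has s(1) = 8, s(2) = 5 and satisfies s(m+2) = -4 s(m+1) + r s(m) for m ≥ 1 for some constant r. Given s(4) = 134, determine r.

-2

s(3) = -20 + 8r
s(4) = 80 - 27r
So 80 - 27r = 134, giving r = -2.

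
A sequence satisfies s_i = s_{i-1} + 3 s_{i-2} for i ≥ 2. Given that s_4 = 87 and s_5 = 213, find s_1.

9

Rearranging, s_{i-2} = (s_i - s_{i-1}) / 3.
s_3 = (213 - 87) / 3 = 126/3 = 42
s_2 = (87 - 42) / 3 = 45/3 = 15
s_1 = (42 - 15) / 3 = 27/3 = 9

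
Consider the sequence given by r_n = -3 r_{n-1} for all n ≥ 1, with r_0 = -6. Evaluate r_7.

r_1 = -3·(-6) = 18
r_2 = -3·18 = -54
r_3 = -3·(-54) = 162
r_4 = -3·162 = -486
r_5 = -3·(-486) = 1458
r_6 = -3·1458 = -4374
r_7 = -3·(-4374) = 13122

13122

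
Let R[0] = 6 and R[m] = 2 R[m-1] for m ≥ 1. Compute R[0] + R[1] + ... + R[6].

R[1] = 2·6 = 12
R[2] = 2·12 = 24
R[3] = 2·24 = 48
R[4] = 2·48 = 96
R[5] = 2·96 = 192
R[6] = 2·192 = 384
Sum = 6 + 12 + 24 + 48 + 96 + 192 + 384 = 762

762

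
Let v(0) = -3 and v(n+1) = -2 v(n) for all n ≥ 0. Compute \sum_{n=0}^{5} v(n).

63

v(1) = -2·(-3) = 6
v(2) = -2·6 = -12
v(3) = -2·(-12) = 24
v(4) = -2·24 = -48
v(5) = -2·(-48) = 96
Sum = (-3) + 6 + (-12) + 24 + (-48) + 96 = 63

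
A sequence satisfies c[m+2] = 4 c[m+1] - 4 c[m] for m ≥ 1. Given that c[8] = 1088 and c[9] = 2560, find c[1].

Rearranging, c[m-2] = (c[m] - 4 c[m-1]) / -4.
c[7] = (2560 - 4*1088) / -4 = -1792/-4 = 448
c[6] = (1088 - 4*448) / -4 = -704/-4 = 176
c[5] = (448 - 4*176) / -4 = -256/-4 = 64
c[4] = (176 - 4*64) / -4 = -80/-4 = 20
c[3] = (64 - 4*20) / -4 = -16/-4 = 4
c[2] = (20 - 4*4) / -4 = 4/-4 = -1
c[1] = (4 - 4*(-1)) / -4 = 8/-4 = -2

-2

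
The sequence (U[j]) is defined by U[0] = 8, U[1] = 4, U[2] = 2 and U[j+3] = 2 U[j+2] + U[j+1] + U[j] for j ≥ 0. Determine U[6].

U[3] = 2·2 + 4 + 8 = 16
U[4] = 2·16 + 2 + 4 = 38
U[5] = 2·38 + 16 + 2 = 94
U[6] = 2·94 + 38 + 16 = 242

242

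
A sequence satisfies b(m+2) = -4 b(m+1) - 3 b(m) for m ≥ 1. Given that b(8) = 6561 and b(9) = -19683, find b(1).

Rearranging, b(m-2) = (b(m) + 4 b(m-1)) / -3.
b(7) = (-19683 + 4·6561) / -3 = 6561/-3 = -2187
b(6) = (6561 + 4·(-2187)) / -3 = -2187/-3 = 729
b(5) = (-2187 + 4·729) / -3 = 729/-3 = -243
b(4) = (729 + 4·(-243)) / -3 = -243/-3 = 81
b(3) = (-243 + 4·81) / -3 = 81/-3 = -27
b(2) = (81 + 4·(-27)) / -3 = -27/-3 = 9
b(1) = (-27 + 4·9) / -3 = 9/-3 = -3

-3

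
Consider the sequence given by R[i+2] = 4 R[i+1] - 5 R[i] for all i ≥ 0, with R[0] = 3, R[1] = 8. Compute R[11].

R[2] = 4*8 - 5*3 = 17
R[3] = 4*17 - 5*8 = 28
R[4] = 4*28 - 5*17 = 27
R[5] = 4*27 - 5*28 = -32
R[6] = 4*(-32) - 5*27 = -263
R[7] = 4*(-263) - 5*(-32) = -892
R[8] = 4*(-892) - 5*(-263) = -2253
R[9] = 4*(-2253) - 5*(-892) = -4552
R[10] = 4*(-4552) - 5*(-2253) = -6943
R[11] = 4*(-6943) - 5*(-4552) = -5012

-5012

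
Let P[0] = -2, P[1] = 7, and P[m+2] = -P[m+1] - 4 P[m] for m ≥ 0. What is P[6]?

-191

P[2] = -7 - 4*(-2) = 1
P[3] = -1 - 4*7 = -29
P[4] = -(-29) - 4*1 = 25
P[5] = -25 - 4*(-29) = 91
P[6] = -91 - 4*25 = -191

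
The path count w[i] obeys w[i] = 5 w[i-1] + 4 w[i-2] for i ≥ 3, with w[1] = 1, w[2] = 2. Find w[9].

471166

w[3] = 5·2 + 4·1 = 14
w[4] = 5·14 + 4·2 = 78
w[5] = 5·78 + 4·14 = 446
w[6] = 5·446 + 4·78 = 2542
w[7] = 5·2542 + 4·446 = 14494
w[8] = 5·14494 + 4·2542 = 82638
w[9] = 5·82638 + 4·14494 = 471166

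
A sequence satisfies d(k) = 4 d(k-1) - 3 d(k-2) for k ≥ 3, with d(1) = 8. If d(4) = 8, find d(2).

8

Let d(2) = x.
d(3) = -24 + 4x
d(4) = -96 + 13x
So -96 + 13x = 8, giving x = 8.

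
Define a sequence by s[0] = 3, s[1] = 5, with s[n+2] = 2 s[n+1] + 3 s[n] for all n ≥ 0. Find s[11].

354293

s[2] = 2*5 + 3*3 = 19
s[3] = 2*19 + 3*5 = 53
s[4] = 2*53 + 3*19 = 163
s[5] = 2*163 + 3*53 = 485
s[6] = 2*485 + 3*163 = 1459
s[7] = 2*1459 + 3*485 = 4373
s[8] = 2*4373 + 3*1459 = 13123
s[9] = 2*13123 + 3*4373 = 39365
s[10] = 2*39365 + 3*13123 = 118099
s[11] = 2*118099 + 3*39365 = 354293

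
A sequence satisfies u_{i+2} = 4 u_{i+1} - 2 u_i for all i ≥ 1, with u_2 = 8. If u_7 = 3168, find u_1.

Let u_1 = z.
u_3 = 32 - 2z
u_4 = 112 - 8z
u_5 = 384 - 28z
u_6 = 1312 - 96z
u_7 = 4480 - 328z
So 4480 - 328z = 3168, giving z = 4.

4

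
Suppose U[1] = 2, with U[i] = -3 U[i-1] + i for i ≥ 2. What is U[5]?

U[2] = -3*2 + 2 = -4
U[3] = -3*(-4) + 3 = 15
U[4] = -3*15 + 4 = -41
U[5] = -3*(-41) + 5 = 128

128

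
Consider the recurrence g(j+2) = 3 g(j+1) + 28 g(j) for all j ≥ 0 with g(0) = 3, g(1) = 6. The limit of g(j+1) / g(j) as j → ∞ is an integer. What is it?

The characteristic equation is r^2 - 3r - 28 = 0, which factors as (r - 7)(r + 4) = 0.
So the roots are 7 and -4. Since |7| > |-4| and the coefficient of 7^j is non-zero, the ratio tends to 7.

7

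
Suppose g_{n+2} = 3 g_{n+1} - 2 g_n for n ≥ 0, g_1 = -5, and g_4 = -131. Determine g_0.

4

Let g_0 = y.
g_2 = -15 - 2y
g_3 = -35 - 6y
g_4 = -75 - 14y
So -75 - 14y = -131, giving y = 4.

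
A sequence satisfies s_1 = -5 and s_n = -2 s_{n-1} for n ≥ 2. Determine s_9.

-1280

s_2 = -2·(-5) = 10
s_3 = -2·10 = -20
s_4 = -2·(-20) = 40
s_5 = -2·40 = -80
s_6 = -2·(-80) = 160
s_7 = -2·160 = -320
s_8 = -2·(-320) = 640
s_9 = -2·640 = -1280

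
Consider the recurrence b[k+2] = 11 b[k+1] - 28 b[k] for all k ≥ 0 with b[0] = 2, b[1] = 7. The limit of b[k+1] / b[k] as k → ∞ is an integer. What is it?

The characteristic equation is r^2 - 11r + 28 = 0, which factors as (r - 7)(r - 4) = 0.
So the roots are 7 and 4. Since |7| > |4| and the coefficient of 7^k is non-zero, the ratio tends to 7.

7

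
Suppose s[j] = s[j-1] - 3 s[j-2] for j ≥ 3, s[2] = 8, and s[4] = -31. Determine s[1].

5

Let s[1] = w.
s[3] = 8 - 3w
s[4] = -16 - 3w
So -16 - 3w = -31, giving w = 5.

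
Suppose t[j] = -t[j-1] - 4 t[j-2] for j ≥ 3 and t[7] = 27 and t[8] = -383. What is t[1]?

-3

Rearranging, t[j-2] = (t[j] + t[j-1]) / -4.
t[6] = (-383 + 27) / -4 = -356/-4 = 89
t[5] = (27 + 89) / -4 = 116/-4 = -29
t[4] = (89 + (-29)) / -4 = 60/-4 = -15
t[3] = (-29 + (-15)) / -4 = -44/-4 = 11
t[2] = (-15 + 11) / -4 = -4/-4 = 1
t[1] = (11 + 1) / -4 = 12/-4 = -3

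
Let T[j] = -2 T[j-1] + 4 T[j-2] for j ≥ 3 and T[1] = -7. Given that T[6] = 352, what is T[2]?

Let T[2] = y.
T[3] = -28 - 2y
T[4] = 56 + 8y
T[5] = -224 - 24y
T[6] = 672 + 80y
So 672 + 80y = 352, giving y = -4.

-4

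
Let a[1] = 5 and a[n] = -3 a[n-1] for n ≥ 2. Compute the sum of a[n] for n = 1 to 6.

a[2] = -3*5 = -15
a[3] = -3*(-15) = 45
a[4] = -3*45 = -135
a[5] = -3*(-135) = 405
a[6] = -3*405 = -1215
Sum = 5 + (-15) + 45 + (-135) + 405 + (-1215) = -910

-910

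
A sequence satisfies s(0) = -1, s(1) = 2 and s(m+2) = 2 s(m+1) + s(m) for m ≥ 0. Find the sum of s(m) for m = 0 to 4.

s(2) = 2*2 + (-1) = 3
s(3) = 2*3 + 2 = 8
s(4) = 2*8 + 3 = 19
Sum = (-1) + 2 + 3 + 8 + 19 = 31

31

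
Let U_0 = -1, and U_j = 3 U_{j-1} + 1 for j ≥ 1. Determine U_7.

U_1 = 3*(-1) + 1 = -2
U_2 = 3*(-2) + 1 = -5
U_3 = 3*(-5) + 1 = -14
U_4 = 3*(-14) + 1 = -41
U_5 = 3*(-41) + 1 = -122
U_6 = 3*(-122) + 1 = -365
U_7 = 3*(-365) + 1 = -1094

-1094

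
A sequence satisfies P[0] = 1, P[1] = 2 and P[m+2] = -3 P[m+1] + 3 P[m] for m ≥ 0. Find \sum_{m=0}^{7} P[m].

P[2] = -3(2) + 3(1) = -3
P[3] = -3(-3) + 3(2) = 15
P[4] = -3(15) + 3(-3) = -54
P[5] = -3(-54) + 3(15) = 207
P[6] = -3(207) + 3(-54) = -783
P[7] = -3(-783) + 3(207) = 2970
Sum = 1 + 2 + (-3) + 15 + (-54) + 207 + (-783) + 2970 = 2355

2355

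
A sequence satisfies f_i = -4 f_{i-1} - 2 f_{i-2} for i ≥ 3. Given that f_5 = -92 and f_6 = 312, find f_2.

Rearranging, f_{i-2} = (f_i + 4 f_{i-1}) / -2.
f_4 = (312 + 4*(-92)) / -2 = -56/-2 = 28
f_3 = (-92 + 4*28) / -2 = 20/-2 = -10
f_2 = (28 + 4*(-10)) / -2 = -12/-2 = 6

6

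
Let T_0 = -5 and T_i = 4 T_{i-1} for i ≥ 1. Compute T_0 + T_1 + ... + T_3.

-425

T_1 = 4·(-5) = -20
T_2 = 4·(-20) = -80
T_3 = 4·(-80) = -320
Sum = (-5) + (-20) + (-80) + (-320) = -425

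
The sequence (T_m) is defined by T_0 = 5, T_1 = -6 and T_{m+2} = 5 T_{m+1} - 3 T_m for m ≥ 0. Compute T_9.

-1330011

T_2 = 5(-6) - 3(5) = -45
T_3 = 5(-45) - 3(-6) = -207
T_4 = 5(-207) - 3(-45) = -900
T_5 = 5(-900) - 3(-207) = -3879
T_6 = 5(-3879) - 3(-900) = -16695
T_7 = 5(-16695) - 3(-3879) = -71838
T_8 = 5(-71838) - 3(-16695) = -309105
T_9 = 5(-309105) - 3(-71838) = -1330011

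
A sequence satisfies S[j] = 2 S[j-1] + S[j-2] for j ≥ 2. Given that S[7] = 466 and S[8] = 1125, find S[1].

4

Rearranging, S[j-2] = S[j] - 2 S[j-1].
S[6] = 1125 - 2(466) = 193
S[5] = 466 - 2(193) = 80
S[4] = 193 - 2(80) = 33
S[3] = 80 - 2(33) = 14
S[2] = 33 - 2(14) = 5
S[1] = 14 - 2(5) = 4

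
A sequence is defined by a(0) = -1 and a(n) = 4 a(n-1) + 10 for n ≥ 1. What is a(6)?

a(1) = 4(-1) + 10 = 6
a(2) = 4(6) + 10 = 34
a(3) = 4(34) + 10 = 146
a(4) = 4(146) + 10 = 594
a(5) = 4(594) + 10 = 2386
a(6) = 4(2386) + 10 = 9554

9554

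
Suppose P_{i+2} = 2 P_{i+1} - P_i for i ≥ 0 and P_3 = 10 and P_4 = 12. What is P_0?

4

Rearranging, P_{i-2} = -(P_i - 2 P_{i-1}).
P_2 = -(12 - 2·10) = 8
P_1 = -(10 - 2·8) = 6
P_0 = -(8 - 2·6) = 4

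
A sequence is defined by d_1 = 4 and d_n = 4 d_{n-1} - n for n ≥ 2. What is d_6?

3302

d_2 = 4·4 - 2 = 14
d_3 = 4·14 - 3 = 53
d_4 = 4·53 - 4 = 208
d_5 = 4·208 - 5 = 827
d_6 = 4·827 - 6 = 3302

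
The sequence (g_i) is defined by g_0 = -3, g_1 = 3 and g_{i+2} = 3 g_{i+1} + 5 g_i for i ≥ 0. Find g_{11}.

-754788

g_2 = 3·3 + 5·(-3) = -6
g_3 = 3·(-6) + 5·3 = -3
g_4 = 3·(-3) + 5·(-6) = -39
g_5 = 3·(-39) + 5·(-3) = -132
g_6 = 3·(-132) + 5·(-39) = -591
g_7 = 3·(-591) + 5·(-132) = -2433
g_8 = 3·(-2433) + 5·(-591) = -10254
g_9 = 3·(-10254) + 5·(-2433) = -42927
g_{10} = 3·(-42927) + 5·(-10254) = -180051
g_{11} = 3·(-180051) + 5·(-42927) = -754788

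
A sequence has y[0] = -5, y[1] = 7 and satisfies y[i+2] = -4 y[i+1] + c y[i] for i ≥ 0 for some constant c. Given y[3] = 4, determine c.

-4

y[2] = -28 - 5c
y[3] = 112 + 27c
So 112 + 27c = 4, giving c = -4.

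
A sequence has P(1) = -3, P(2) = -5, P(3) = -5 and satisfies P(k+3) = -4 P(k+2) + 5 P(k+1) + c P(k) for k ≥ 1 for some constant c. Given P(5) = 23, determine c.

4

P(4) = -5 - 3c
P(5) = -5 + 7c
So -5 + 7c = 23, giving c = 4.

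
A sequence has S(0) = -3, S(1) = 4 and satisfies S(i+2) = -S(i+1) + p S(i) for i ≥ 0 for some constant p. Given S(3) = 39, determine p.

S(2) = -4 - 3p
S(3) = 4 + 7p
So 4 + 7p = 39, giving p = 5.

5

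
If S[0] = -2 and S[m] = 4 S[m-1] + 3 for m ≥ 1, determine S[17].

-17179869185

The fixed point is 3/(1 - 4) = -1, so S[m] + 1 = 4(S[m-1] + 1).
Hence S[m] = -1·4^m - 1.
S[17] = -1·4^{17} - 1 = -1·17179869184 - 1 = -17179869185.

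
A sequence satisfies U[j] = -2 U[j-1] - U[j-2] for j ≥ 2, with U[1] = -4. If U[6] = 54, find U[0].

Let U[0] = w.
U[2] = 8 - w
U[3] = -12 + 2w
U[4] = 16 - 3w
U[5] = -20 + 4w
U[6] = 24 - 5w
So 24 - 5w = 54, giving w = -6.

-6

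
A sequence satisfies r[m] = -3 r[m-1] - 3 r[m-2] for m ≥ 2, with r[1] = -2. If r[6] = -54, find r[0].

2

Let r[0] = v.
r[2] = 6 - 3v
r[3] = -12 + 9v
r[4] = 18 - 18v
r[5] = -18 + 27v
r[6] = -27v
So -27v = -54, giving v = 2.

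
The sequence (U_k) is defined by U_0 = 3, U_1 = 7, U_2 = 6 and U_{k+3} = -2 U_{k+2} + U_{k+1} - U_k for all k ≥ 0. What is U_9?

-1826

U_3 = -2·6 + 7 - 3 = -8
U_4 = -2·(-8) + 6 - 7 = 15
U_5 = -2·15 + (-8) - 6 = -44
U_6 = -2·(-44) + 15 - (-8) = 111
U_7 = -2·111 + (-44) - 15 = -281
U_8 = -2·(-281) + 111 - (-44) = 717
U_9 = -2·717 + (-281) - 111 = -1826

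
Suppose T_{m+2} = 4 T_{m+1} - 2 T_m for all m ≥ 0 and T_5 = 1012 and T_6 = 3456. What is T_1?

5

Rearranging, T_{m-2} = (T_m - 4 T_{m-1}) / -2.
T_4 = (3456 - 4·1012) / -2 = -592/-2 = 296
T_3 = (1012 - 4·296) / -2 = -172/-2 = 86
T_2 = (296 - 4·86) / -2 = -48/-2 = 24
T_1 = (86 - 4·24) / -2 = -10/-2 = 5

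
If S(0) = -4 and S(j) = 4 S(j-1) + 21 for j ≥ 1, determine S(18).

206158430201

The fixed point is 21/(1 - 4) = -7, so S(j) + 7 = 4(S(j-1) + 7).
Hence S(j) = 3·4^j - 7.
S(18) = 3·4^{18} - 7 = 3·68719476736 - 7 = 206158430201.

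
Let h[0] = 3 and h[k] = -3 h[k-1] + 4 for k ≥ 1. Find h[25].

The fixed point is 4/(1 + 3) = 1, so h[k] - 1 = -3(h[k-1] - 1).
Hence h[k] = 2·(-3)^k + 1.
h[25] = 2·(-3)^{25} + 1 = 2·-847288609443 + 1 = -1694577218885.

-1694577218885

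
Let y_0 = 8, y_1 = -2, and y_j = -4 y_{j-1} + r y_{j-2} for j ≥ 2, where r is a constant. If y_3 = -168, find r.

y_2 = 8 + 8r
y_3 = -32 - 34r
So -32 - 34r = -168, giving r = 4.

4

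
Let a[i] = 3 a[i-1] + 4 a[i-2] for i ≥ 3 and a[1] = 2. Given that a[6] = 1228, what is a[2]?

Let a[2] = y.
a[3] = 8 + 3y
a[4] = 24 + 13y
a[5] = 104 + 51y
a[6] = 408 + 205y
So 408 + 205y = 1228, giving y = 4.

4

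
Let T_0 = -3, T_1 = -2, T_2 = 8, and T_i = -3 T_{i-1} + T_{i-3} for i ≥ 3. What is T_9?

-15762

T_3 = -3(8) + (-3) = -27
T_4 = -3(-27) + (-2) = 79
T_5 = -3(79) + 8 = -229
T_6 = -3(-229) + (-27) = 660
T_7 = -3(660) + 79 = -1901
T_8 = -3(-1901) + (-229) = 5474
T_9 = -3(5474) + 660 = -15762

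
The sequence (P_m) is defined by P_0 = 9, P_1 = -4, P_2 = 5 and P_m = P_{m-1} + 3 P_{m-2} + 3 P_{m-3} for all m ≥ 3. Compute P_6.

227

P_3 = 5 + 3·(-4) + 3·9 = 20
P_4 = 20 + 3·5 + 3·(-4) = 23
P_5 = 23 + 3·20 + 3·5 = 98
P_6 = 98 + 3·23 + 3·20 = 227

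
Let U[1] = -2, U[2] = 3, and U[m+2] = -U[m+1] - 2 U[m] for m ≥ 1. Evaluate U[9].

37

U[3] = -3 - 2·(-2) = 1
U[4] = -1 - 2·3 = -7
U[5] = -(-7) - 2·1 = 5
U[6] = -5 - 2·(-7) = 9
U[7] = -9 - 2·5 = -19
U[8] = -(-19) - 2·9 = 1
U[9] = -1 - 2·(-19) = 37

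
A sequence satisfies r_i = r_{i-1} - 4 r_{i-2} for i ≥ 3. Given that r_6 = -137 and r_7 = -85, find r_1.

Rearranging, r_{i-2} = (r_i - r_{i-1}) / -4.
r_5 = (-85 - (-137)) / -4 = 52/-4 = -13
r_4 = (-137 - (-13)) / -4 = -124/-4 = 31
r_3 = (-13 - 31) / -4 = -44/-4 = 11
r_2 = (31 - 11) / -4 = 20/-4 = -5
r_1 = (11 - (-5)) / -4 = 16/-4 = -4

-4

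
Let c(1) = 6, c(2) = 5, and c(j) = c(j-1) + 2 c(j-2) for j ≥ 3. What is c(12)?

c(3) = 5 + 2·6 = 17
c(4) = 17 + 2·5 = 27
c(5) = 27 + 2·17 = 61
c(6) = 61 + 2·27 = 115
c(7) = 115 + 2·61 = 237
c(8) = 237 + 2·115 = 467
c(9) = 467 + 2·237 = 941
c(10) = 941 + 2·467 = 1875
c(11) = 1875 + 2·941 = 3757
c(12) = 3757 + 2·1875 = 7507

7507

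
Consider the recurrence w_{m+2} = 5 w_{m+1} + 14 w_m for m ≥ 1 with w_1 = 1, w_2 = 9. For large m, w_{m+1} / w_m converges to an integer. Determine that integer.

7

The characteristic equation is r^2 - 5r - 14 = 0, which factors as (r - 7)(r + 2) = 0.
So the roots are 7 and -2. Since |7| > |-2| and the coefficient of 7^m is non-zero, the ratio tends to 7.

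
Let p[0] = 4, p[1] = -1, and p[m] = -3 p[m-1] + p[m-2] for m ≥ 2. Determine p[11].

p[2] = -3·(-1) + 4 = 7
p[3] = -3·7 + (-1) = -22
p[4] = -3·(-22) + 7 = 73
p[5] = -3·73 + (-22) = -241
p[6] = -3·(-241) + 73 = 796
p[7] = -3·796 + (-241) = -2629
p[8] = -3·(-2629) + 796 = 8683
p[9] = -3·8683 + (-2629) = -28678
p[10] = -3·(-28678) + 8683 = 94717
p[11] = -3·94717 + (-28678) = -312829

-312829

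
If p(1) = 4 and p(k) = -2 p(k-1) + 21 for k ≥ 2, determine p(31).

The fixed point is 21/(1 + 2) = 7, so p(k) - 7 = -2(p(k-1) - 7).
Hence p(k) = -3·(-2)^{k-1} + 7.
p(31) = -3·(-2)^{30} + 7 = -3·1073741824 + 7 = -3221225465.

-3221225465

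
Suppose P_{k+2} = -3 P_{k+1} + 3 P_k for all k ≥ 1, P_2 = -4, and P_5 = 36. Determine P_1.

Let P_1 = y.
P_3 = 12 + 3y
P_4 = -48 - 9y
P_5 = 180 + 36y
So 180 + 36y = 36, giving y = -4.

-4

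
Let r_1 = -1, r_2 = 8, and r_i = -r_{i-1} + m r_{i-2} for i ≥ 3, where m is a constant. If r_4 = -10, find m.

r_3 = -8 - m
r_4 = 8 + 9m
So 8 + 9m = -10, giving m = -2.

-2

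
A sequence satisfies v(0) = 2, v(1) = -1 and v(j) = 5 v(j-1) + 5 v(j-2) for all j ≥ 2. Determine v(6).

v(2) = 5·(-1) + 5·2 = 5
v(3) = 5·5 + 5·(-1) = 20
v(4) = 5·20 + 5·5 = 125
v(5) = 5·125 + 5·20 = 725
v(6) = 5·725 + 5·125 = 4250

4250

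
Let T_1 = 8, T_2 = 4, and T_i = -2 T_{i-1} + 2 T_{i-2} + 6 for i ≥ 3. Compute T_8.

-1130

T_3 = -2·4 + 2·8 + 6 = 14
T_4 = -2·14 + 2·4 + 6 = -14
T_5 = -2·(-14) + 2·14 + 6 = 62
T_6 = -2·62 + 2·(-14) + 6 = -146
T_7 = -2·(-146) + 2·62 + 6 = 422
T_8 = -2·422 + 2·(-146) + 6 = -1130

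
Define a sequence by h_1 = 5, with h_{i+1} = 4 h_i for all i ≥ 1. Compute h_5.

h_2 = 4(5) = 20
h_3 = 4(20) = 80
h_4 = 4(80) = 320
h_5 = 4(320) = 1280

1280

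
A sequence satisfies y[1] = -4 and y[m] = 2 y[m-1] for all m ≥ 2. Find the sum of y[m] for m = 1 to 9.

-2044

y[2] = 2(-4) = -8
y[3] = 2(-8) = -16
y[4] = 2(-16) = -32
y[5] = 2(-32) = -64
y[6] = 2(-64) = -128
y[7] = 2(-128) = -256
y[8] = 2(-256) = -512
y[9] = 2(-512) = -1024
Sum = (-4) + (-8) + (-16) + (-32) + (-64) + (-128) + (-256) + (-512) + (-1024) = -2044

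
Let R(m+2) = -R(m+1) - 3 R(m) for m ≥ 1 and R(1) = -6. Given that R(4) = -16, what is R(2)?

Let R(2) = w.
R(3) = 18 - w
R(4) = -18 - 2w
So -18 - 2w = -16, giving w = -1.

-1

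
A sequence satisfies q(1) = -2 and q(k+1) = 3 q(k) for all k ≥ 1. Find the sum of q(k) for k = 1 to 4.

-80

q(2) = 3(-2) = -6
q(3) = 3(-6) = -18
q(4) = 3(-18) = -54
Sum = (-2) + (-6) + (-18) + (-54) = -80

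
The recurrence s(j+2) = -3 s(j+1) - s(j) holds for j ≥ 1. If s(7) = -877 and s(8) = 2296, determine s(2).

Rearranging, s(j-2) = -(s(j) + 3 s(j-1)).
s(6) = -(2296 + 3(-877)) = 335
s(5) = -(-877 + 3(335)) = -128
s(4) = -(335 + 3(-128)) = 49
s(3) = -(-128 + 3(49)) = -19
s(2) = -(49 + 3(-19)) = 8

8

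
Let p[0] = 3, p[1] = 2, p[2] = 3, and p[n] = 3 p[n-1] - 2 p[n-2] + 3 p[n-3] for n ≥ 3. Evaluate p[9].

p[3] = 3*3 - 2*2 + 3*3 = 14
p[4] = 3*14 - 2*3 + 3*2 = 42
p[5] = 3*42 - 2*14 + 3*3 = 107
p[6] = 3*107 - 2*42 + 3*14 = 279
p[7] = 3*279 - 2*107 + 3*42 = 749
p[8] = 3*749 - 2*279 + 3*107 = 2010
p[9] = 3*2010 - 2*749 + 3*279 = 5369

5369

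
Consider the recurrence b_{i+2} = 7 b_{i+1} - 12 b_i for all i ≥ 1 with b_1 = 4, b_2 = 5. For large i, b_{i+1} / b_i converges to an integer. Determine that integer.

4

The characteristic equation is r^2 - 7r + 12 = 0, which factors as (r - 4)(r - 3) = 0.
So the roots are 4 and 3. Since |4| > |3| and the coefficient of 4^i is non-zero, the ratio tends to 4.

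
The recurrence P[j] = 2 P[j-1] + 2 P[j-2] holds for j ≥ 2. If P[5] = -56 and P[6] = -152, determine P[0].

Rearranging, P[j-2] = (P[j] - 2 P[j-1]) / 2.
P[4] = (-152 - 2*(-56)) / 2 = -40/2 = -20
P[3] = (-56 - 2*(-20)) / 2 = -16/2 = -8
P[2] = (-20 - 2*(-8)) / 2 = -4/2 = -2
P[1] = (-8 - 2*(-2)) / 2 = -4/2 = -2
P[0] = (-2 - 2*(-2)) / 2 = 2/2 = 1

1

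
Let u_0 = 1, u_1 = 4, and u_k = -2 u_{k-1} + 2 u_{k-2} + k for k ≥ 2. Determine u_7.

u_2 = -2·4 + 2·1 + 2 = -4
u_3 = -2·(-4) + 2·4 + 3 = 19
u_4 = -2·19 + 2·(-4) + 4 = -42
u_5 = -2·(-42) + 2·19 + 5 = 127
u_6 = -2·127 + 2·(-42) + 6 = -332
u_7 = -2·(-332) + 2·127 + 7 = 925

925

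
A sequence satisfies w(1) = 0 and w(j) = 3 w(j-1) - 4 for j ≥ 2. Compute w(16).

-28697812

The fixed point is -4/(1 - 3) = 2, so w(j) - 2 = 3(w(j-1) - 2).
Hence w(j) = -2·3^{j-1} + 2.
w(16) = -2·3^{15} + 2 = -2·14348907 + 2 = -28697812.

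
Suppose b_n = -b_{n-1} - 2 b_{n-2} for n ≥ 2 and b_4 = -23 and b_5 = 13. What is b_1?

Rearranging, b_{n-2} = (b_n + b_{n-1}) / -2.
b_3 = (13 + (-23)) / -2 = -10/-2 = 5
b_2 = (-23 + 5) / -2 = -18/-2 = 9
b_1 = (5 + 9) / -2 = 14/-2 = -7

-7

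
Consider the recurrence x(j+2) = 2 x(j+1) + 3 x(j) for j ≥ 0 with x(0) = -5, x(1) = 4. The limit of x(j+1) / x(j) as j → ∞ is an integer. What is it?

3

The characteristic equation is r^2 - 2r - 3 = 0, which factors as (r - 3)(r + 1) = 0.
So the roots are 3 and -1. Since |3| > |-1| and the coefficient of 3^j is non-zero, the ratio tends to 3.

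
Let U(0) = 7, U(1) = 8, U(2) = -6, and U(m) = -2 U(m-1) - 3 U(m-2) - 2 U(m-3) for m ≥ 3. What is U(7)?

U(3) = -2·(-6) - 3·8 - 2·7 = -26
U(4) = -2·(-26) - 3·(-6) - 2·8 = 54
U(5) = -2·54 - 3·(-26) - 2·(-6) = -18
U(6) = -2·(-18) - 3·54 - 2·(-26) = -74
U(7) = -2·(-74) - 3·(-18) - 2·54 = 94

94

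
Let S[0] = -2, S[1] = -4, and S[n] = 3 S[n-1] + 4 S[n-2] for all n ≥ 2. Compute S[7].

S[2] = 3·(-4) + 4·(-2) = -20
S[3] = 3·(-20) + 4·(-4) = -76
S[4] = 3·(-76) + 4·(-20) = -308
S[5] = 3·(-308) + 4·(-76) = -1228
S[6] = 3·(-1228) + 4·(-308) = -4916
S[7] = 3·(-4916) + 4·(-1228) = -19660

-19660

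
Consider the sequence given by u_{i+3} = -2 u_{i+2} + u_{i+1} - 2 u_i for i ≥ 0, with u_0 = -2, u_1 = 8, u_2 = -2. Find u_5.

u_3 = -2·(-2) + 8 - 2·(-2) = 16
u_4 = -2·16 + (-2) - 2·8 = -50
u_5 = -2·(-50) + 16 - 2·(-2) = 120

120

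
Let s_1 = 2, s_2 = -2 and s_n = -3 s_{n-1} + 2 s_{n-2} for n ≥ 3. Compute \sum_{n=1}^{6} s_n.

-336

s_3 = -3·(-2) + 2·2 = 10
s_4 = -3·10 + 2·(-2) = -34
s_5 = -3·(-34) + 2·10 = 122
s_6 = -3·122 + 2·(-34) = -434
Sum = 2 + (-2) + 10 + (-34) + 122 + (-434) = -336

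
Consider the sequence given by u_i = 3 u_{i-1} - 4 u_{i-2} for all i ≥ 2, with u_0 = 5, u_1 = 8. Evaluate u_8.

u_2 = 3*8 - 4*5 = 4
u_3 = 3*4 - 4*8 = -20
u_4 = 3*(-20) - 4*4 = -76
u_5 = 3*(-76) - 4*(-20) = -148
u_6 = 3*(-148) - 4*(-76) = -140
u_7 = 3*(-140) - 4*(-148) = 172
u_8 = 3*172 - 4*(-140) = 1076

1076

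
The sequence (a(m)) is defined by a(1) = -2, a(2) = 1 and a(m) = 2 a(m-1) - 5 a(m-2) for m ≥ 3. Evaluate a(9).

1558

a(3) = 2*1 - 5*(-2) = 12
a(4) = 2*12 - 5*1 = 19
a(5) = 2*19 - 5*12 = -22
a(6) = 2*(-22) - 5*19 = -139
a(7) = 2*(-139) - 5*(-22) = -168
a(8) = 2*(-168) - 5*(-139) = 359
a(9) = 2*359 - 5*(-168) = 1558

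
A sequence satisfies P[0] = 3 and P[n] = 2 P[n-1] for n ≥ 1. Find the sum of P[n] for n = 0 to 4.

P[1] = 2·3 = 6
P[2] = 2·6 = 12
P[3] = 2·12 = 24
P[4] = 2·24 = 48
Sum = 3 + 6 + 12 + 24 + 48 = 93

93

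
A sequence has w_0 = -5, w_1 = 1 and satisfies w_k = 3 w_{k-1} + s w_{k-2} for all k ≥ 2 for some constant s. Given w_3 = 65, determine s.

w_2 = 3 - 5s
w_3 = 9 - 14s
So 9 - 14s = 65, giving s = -4.

-4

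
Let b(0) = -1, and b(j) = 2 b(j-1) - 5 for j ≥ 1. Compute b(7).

b(1) = 2(-1) - 5 = -7
b(2) = 2(-7) - 5 = -19
b(3) = 2(-19) - 5 = -43
b(4) = 2(-43) - 5 = -91
b(5) = 2(-91) - 5 = -187
b(6) = 2(-187) - 5 = -379
b(7) = 2(-379) - 5 = -763

-763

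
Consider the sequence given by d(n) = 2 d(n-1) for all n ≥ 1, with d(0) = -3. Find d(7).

-384

d(1) = 2*(-3) = -6
d(2) = 2*(-6) = -12
d(3) = 2*(-12) = -24
d(4) = 2*(-24) = -48
d(5) = 2*(-48) = -96
d(6) = 2*(-96) = -192
d(7) = 2*(-192) = -384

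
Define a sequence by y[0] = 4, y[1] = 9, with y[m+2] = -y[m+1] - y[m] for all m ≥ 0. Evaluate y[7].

9

y[2] = -9 - 4 = -13
y[3] = -(-13) - 9 = 4
y[4] = -4 - (-13) = 9
y[5] = -9 - 4 = -13
y[6] = -(-13) - 9 = 4
y[7] = -4 - (-13) = 9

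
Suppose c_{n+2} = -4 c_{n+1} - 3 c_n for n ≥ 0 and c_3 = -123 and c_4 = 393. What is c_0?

Rearranging, c_{n-2} = (c_n + 4 c_{n-1}) / -3.
c_2 = (393 + 4·(-123)) / -3 = -99/-3 = 33
c_1 = (-123 + 4·33) / -3 = 9/-3 = -3
c_0 = (33 + 4·(-3)) / -3 = 21/-3 = -7

-7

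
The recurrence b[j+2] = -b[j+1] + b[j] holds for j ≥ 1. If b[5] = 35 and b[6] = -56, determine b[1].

7

Rearranging, b[j-2] = b[j] + b[j-1].
b[4] = -56 + 35 = -21
b[3] = 35 + (-21) = 14
b[2] = -21 + 14 = -7
b[1] = 14 + (-7) = 7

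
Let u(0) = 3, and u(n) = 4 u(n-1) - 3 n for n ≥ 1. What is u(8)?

109236

u(1) = 4(3) - 3 = 9
u(2) = 4(9) - 6 = 30
u(3) = 4(30) - 9 = 111
u(4) = 4(111) - 12 = 432
u(5) = 4(432) - 15 = 1713
u(6) = 4(1713) - 18 = 6834
u(7) = 4(6834) - 21 = 27315
u(8) = 4(27315) - 24 = 109236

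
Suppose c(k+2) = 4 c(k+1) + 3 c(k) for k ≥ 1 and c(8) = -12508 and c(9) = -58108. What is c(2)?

-4

Rearranging, c(k-2) = (c(k) - 4 c(k-1)) / 3.
c(7) = (-58108 - 4(-12508)) / 3 = -8076/3 = -2692
c(6) = (-12508 - 4(-2692)) / 3 = -1740/3 = -580
c(5) = (-2692 - 4(-580)) / 3 = -372/3 = -124
c(4) = (-580 - 4(-124)) / 3 = -84/3 = -28
c(3) = (-124 - 4(-28)) / 3 = -12/3 = -4
c(2) = (-28 - 4(-4)) / 3 = -12/3 = -4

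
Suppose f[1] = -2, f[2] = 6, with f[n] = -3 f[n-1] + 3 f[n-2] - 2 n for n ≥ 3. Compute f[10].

f[3] = -3*6 + 3*(-2) - 6 = -30
f[4] = -3*(-30) + 3*6 - 8 = 100
f[5] = -3*100 + 3*(-30) - 10 = -400
f[6] = -3*(-400) + 3*100 - 12 = 1488
f[7] = -3*1488 + 3*(-400) - 14 = -5678
f[8] = -3*(-5678) + 3*1488 - 16 = 21482
f[9] = -3*21482 + 3*(-5678) - 18 = -81498
f[10] = -3*(-81498) + 3*21482 - 20 = 308920

308920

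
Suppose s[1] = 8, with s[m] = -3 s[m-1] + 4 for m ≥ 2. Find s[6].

s[2] = -3(8) + 4 = -20
s[3] = -3(-20) + 4 = 64
s[4] = -3(64) + 4 = -188
s[5] = -3(-188) + 4 = 568
s[6] = -3(568) + 4 = -1700

-1700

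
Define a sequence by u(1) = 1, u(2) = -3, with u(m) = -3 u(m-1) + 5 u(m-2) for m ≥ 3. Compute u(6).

-1008

u(3) = -3*(-3) + 5*1 = 14
u(4) = -3*14 + 5*(-3) = -57
u(5) = -3*(-57) + 5*14 = 241
u(6) = -3*241 + 5*(-57) = -1008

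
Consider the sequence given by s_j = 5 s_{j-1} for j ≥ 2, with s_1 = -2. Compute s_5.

s_2 = 5*(-2) = -10
s_3 = 5*(-10) = -50
s_4 = 5*(-50) = -250
s_5 = 5*(-250) = -1250

-1250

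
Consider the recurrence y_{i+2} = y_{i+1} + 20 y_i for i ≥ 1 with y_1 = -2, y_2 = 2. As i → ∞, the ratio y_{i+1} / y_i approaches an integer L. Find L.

5

The characteristic equation is r^2 - r - 20 = 0, which factors as (r - 5)(r + 4) = 0.
So the roots are 5 and -4. Since |5| > |-4| and the coefficient of 5^i is non-zero, the ratio tends to 5.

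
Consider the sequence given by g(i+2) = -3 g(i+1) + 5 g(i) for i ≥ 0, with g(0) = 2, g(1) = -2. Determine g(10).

g(2) = -3·(-2) + 5·2 = 16
g(3) = -3·16 + 5·(-2) = -58
g(4) = -3·(-58) + 5·16 = 254
g(5) = -3·254 + 5·(-58) = -1052
g(6) = -3·(-1052) + 5·254 = 4426
g(7) = -3·4426 + 5·(-1052) = -18538
g(8) = -3·(-18538) + 5·4426 = 77744
g(9) = -3·77744 + 5·(-18538) = -325922
g(10) = -3·(-325922) + 5·77744 = 1366486

1366486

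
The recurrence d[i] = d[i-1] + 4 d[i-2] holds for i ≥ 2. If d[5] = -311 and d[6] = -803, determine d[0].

Rearranging, d[i-2] = (d[i] - d[i-1]) / 4.
d[4] = (-803 - (-311)) / 4 = -492/4 = -123
d[3] = (-311 - (-123)) / 4 = -188/4 = -47
d[2] = (-123 - (-47)) / 4 = -76/4 = -19
d[1] = (-47 - (-19)) / 4 = -28/4 = -7
d[0] = (-19 - (-7)) / 4 = -12/4 = -3

-3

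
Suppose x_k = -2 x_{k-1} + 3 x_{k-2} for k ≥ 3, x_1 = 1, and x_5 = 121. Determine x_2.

-5

Let x_2 = w.
x_3 = 3 - 2w
x_4 = -6 + 7w
x_5 = 21 - 20w
So 21 - 20w = 121, giving w = -5.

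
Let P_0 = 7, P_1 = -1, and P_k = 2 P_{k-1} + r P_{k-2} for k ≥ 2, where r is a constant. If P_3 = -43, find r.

P_2 = -2 + 7r
P_3 = -4 + 13r
So -4 + 13r = -43, giving r = -3.

-3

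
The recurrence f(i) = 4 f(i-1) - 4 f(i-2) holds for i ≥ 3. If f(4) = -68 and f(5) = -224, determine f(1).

Rearranging, f(i-2) = (f(i) - 4 f(i-1)) / -4.
f(3) = (-224 - 4*(-68)) / -4 = 48/-4 = -12
f(2) = (-68 - 4*(-12)) / -4 = -20/-4 = 5
f(1) = (-12 - 4*5) / -4 = -32/-4 = 8

8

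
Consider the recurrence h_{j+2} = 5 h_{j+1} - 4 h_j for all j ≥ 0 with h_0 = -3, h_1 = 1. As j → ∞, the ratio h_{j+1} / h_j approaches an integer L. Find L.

4

The characteristic equation is r^2 - 5r + 4 = 0, which factors as (r - 4)(r - 1) = 0.
So the roots are 4 and 1. Since |4| > |1| and the coefficient of 4^j is non-zero, the ratio tends to 4.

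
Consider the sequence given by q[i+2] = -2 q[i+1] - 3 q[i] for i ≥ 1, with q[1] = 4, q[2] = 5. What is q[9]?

-436

q[3] = -2(5) - 3(4) = -22
q[4] = -2(-22) - 3(5) = 29
q[5] = -2(29) - 3(-22) = 8
q[6] = -2(8) - 3(29) = -103
q[7] = -2(-103) - 3(8) = 182
q[8] = -2(182) - 3(-103) = -55
q[9] = -2(-55) - 3(182) = -436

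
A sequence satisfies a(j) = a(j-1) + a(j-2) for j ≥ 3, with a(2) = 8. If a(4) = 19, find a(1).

Let a(1) = y.
a(3) = 8 + y
a(4) = 16 + y
So 16 + y = 19, giving y = 3.

3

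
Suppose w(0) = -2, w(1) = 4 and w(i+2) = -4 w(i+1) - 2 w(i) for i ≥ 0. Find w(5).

w(2) = -4(4) - 2(-2) = -12
w(3) = -4(-12) - 2(4) = 40
w(4) = -4(40) - 2(-12) = -136
w(5) = -4(-136) - 2(40) = 464

464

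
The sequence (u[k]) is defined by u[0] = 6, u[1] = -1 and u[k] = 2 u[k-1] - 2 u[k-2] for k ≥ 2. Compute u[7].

104

u[2] = 2*(-1) - 2*6 = -14
u[3] = 2*(-14) - 2*(-1) = -26
u[4] = 2*(-26) - 2*(-14) = -24
u[5] = 2*(-24) - 2*(-26) = 4
u[6] = 2*4 - 2*(-24) = 56
u[7] = 2*56 - 2*4 = 104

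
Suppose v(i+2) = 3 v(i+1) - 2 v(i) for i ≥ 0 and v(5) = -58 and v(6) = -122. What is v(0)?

4

Rearranging, v(i-2) = (v(i) - 3 v(i-1)) / -2.
v(4) = (-122 - 3*(-58)) / -2 = 52/-2 = -26
v(3) = (-58 - 3*(-26)) / -2 = 20/-2 = -10
v(2) = (-26 - 3*(-10)) / -2 = 4/-2 = -2
v(1) = (-10 - 3*(-2)) / -2 = -4/-2 = 2
v(0) = (-2 - 3*2) / -2 = -8/-2 = 4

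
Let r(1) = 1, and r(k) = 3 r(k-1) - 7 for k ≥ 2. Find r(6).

-604

r(2) = 3*1 - 7 = -4
r(3) = 3*(-4) - 7 = -19
r(4) = 3*(-19) - 7 = -64
r(5) = 3*(-64) - 7 = -199
r(6) = 3*(-199) - 7 = -604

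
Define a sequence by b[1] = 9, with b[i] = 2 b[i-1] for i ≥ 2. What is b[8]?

1152

b[2] = 2(9) = 18
b[3] = 2(18) = 36
b[4] = 2(36) = 72
b[5] = 2(72) = 144
b[6] = 2(144) = 288
b[7] = 2(288) = 576
b[8] = 2(576) = 1152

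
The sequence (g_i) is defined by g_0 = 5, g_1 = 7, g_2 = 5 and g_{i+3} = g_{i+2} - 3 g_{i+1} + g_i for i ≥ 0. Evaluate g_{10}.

461

g_3 = 5 - 3(7) + 5 = -11
g_4 = (-11) - 3(5) + 7 = -19
g_5 = (-19) - 3(-11) + 5 = 19
g_6 = 19 - 3(-19) + (-11) = 65
g_7 = 65 - 3(19) + (-19) = -11
g_8 = (-11) - 3(65) + 19 = -187
g_9 = (-187) - 3(-11) + 65 = -89
g_{10} = (-89) - 3(-187) + (-11) = 461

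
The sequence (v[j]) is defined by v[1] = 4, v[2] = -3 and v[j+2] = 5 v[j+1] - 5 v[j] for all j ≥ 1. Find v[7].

-8500

v[3] = 5(-3) - 5(4) = -35
v[4] = 5(-35) - 5(-3) = -160
v[5] = 5(-160) - 5(-35) = -625
v[6] = 5(-625) - 5(-160) = -2325
v[7] = 5(-2325) - 5(-625) = -8500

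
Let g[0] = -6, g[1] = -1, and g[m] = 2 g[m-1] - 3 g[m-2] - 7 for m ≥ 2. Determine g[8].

234

g[2] = 2·(-1) - 3·(-6) - 7 = 9
g[3] = 2·9 - 3·(-1) - 7 = 14
g[4] = 2·14 - 3·9 - 7 = -6
g[5] = 2·(-6) - 3·14 - 7 = -61
g[6] = 2·(-61) - 3·(-6) - 7 = -111
g[7] = 2·(-111) - 3·(-61) - 7 = -46
g[8] = 2·(-46) - 3·(-111) - 7 = 234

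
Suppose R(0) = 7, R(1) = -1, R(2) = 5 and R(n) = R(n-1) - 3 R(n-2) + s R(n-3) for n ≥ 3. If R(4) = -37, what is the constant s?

R(3) = 8 + 7s
R(4) = -7 + 6s
So -7 + 6s = -37, giving s = -5.

-5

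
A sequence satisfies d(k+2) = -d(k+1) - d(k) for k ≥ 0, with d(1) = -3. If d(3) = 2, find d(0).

Let d(0) = v.
d(2) = 3 - v
d(3) = v
So v = 2, giving v = 2.

2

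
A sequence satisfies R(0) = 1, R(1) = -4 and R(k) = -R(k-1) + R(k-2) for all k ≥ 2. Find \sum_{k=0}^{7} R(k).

-39

R(2) = -(-4) + 1 = 5
R(3) = -5 + (-4) = -9
R(4) = -(-9) + 5 = 14
R(5) = -14 + (-9) = -23
R(6) = -(-23) + 14 = 37
R(7) = -37 + (-23) = -60
Sum = 1 + (-4) + 5 + (-9) + 14 + (-23) + 37 + (-60) = -39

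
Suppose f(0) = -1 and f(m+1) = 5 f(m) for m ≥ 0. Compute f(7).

-78125

f(1) = 5*(-1) = -5
f(2) = 5*(-5) = -25
f(3) = 5*(-25) = -125
f(4) = 5*(-125) = -625
f(5) = 5*(-625) = -3125
f(6) = 5*(-3125) = -15625
f(7) = 5*(-15625) = -78125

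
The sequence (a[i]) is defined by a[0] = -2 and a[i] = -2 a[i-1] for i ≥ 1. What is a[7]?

a[1] = -2·(-2) = 4
a[2] = -2·4 = -8
a[3] = -2·(-8) = 16
a[4] = -2·16 = -32
a[5] = -2·(-32) = 64
a[6] = -2·64 = -128
a[7] = -2·(-128) = 256

256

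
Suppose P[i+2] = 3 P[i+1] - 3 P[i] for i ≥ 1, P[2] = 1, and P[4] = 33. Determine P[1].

Let P[1] = w.
P[3] = 3 - 3w
P[4] = 6 - 9w
So 6 - 9w = 33, giving w = -3.

-3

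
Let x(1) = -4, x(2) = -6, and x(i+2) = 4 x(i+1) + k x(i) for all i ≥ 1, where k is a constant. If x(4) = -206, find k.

5

x(3) = -24 - 4k
x(4) = -96 - 22k
So -96 - 22k = -206, giving k = 5.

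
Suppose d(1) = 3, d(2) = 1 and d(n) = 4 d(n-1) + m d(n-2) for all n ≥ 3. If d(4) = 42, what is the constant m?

2

d(3) = 4 + 3m
d(4) = 16 + 13m
So 16 + 13m = 42, giving m = 2.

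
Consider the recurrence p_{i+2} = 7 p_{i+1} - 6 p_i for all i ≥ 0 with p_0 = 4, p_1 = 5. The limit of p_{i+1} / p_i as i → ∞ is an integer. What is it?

The characteristic equation is r^2 - 7r + 6 = 0, which factors as (r - 6)(r - 1) = 0.
So the roots are 6 and 1. Since |6| > |1| and the coefficient of 6^i is non-zero, the ratio tends to 6.

6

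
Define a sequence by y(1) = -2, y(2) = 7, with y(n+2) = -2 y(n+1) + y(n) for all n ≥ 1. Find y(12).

44943

y(3) = -2*7 + (-2) = -16
y(4) = -2*(-16) + 7 = 39
y(5) = -2*39 + (-16) = -94
y(6) = -2*(-94) + 39 = 227
y(7) = -2*227 + (-94) = -548
y(8) = -2*(-548) + 227 = 1323
y(9) = -2*1323 + (-548) = -3194
y(10) = -2*(-3194) + 1323 = 7711
y(11) = -2*7711 + (-3194) = -18616
y(12) = -2*(-18616) + 7711 = 44943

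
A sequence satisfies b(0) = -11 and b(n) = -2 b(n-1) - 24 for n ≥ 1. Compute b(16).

-196616

The fixed point is -24/(1 + 2) = -8, so b(n) + 8 = -2(b(n-1) + 8).
Hence b(n) = -3·(-2)^n - 8.
b(16) = -3·(-2)^{16} - 8 = -3·65536 - 8 = -196616.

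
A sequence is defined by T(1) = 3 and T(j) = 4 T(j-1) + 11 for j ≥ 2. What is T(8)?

T(2) = 4*3 + 11 = 23
T(3) = 4*23 + 11 = 103
T(4) = 4*103 + 11 = 423
T(5) = 4*423 + 11 = 1703
T(6) = 4*1703 + 11 = 6823
T(7) = 4*6823 + 11 = 27303
T(8) = 4*27303 + 11 = 109223

109223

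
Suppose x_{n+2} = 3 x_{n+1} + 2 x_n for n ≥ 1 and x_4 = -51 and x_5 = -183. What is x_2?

Rearranging, x_{n-2} = (x_n - 3 x_{n-1}) / 2.
x_3 = (-183 - 3(-51)) / 2 = -30/2 = -15
x_2 = (-51 - 3(-15)) / 2 = -6/2 = -3

-3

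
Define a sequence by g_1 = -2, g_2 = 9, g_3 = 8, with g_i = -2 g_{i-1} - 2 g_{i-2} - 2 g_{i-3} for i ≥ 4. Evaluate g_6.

-8

g_4 = -2(8) - 2(9) - 2(-2) = -30
g_5 = -2(-30) - 2(8) - 2(9) = 26
g_6 = -2(26) - 2(-30) - 2(8) = -8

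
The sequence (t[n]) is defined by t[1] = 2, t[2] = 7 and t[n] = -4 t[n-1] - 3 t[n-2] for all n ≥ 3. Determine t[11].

-265714

t[3] = -4·7 - 3·2 = -34
t[4] = -4·(-34) - 3·7 = 115
t[5] = -4·115 - 3·(-34) = -358
t[6] = -4·(-358) - 3·115 = 1087
t[7] = -4·1087 - 3·(-358) = -3274
t[8] = -4·(-3274) - 3·1087 = 9835
t[9] = -4·9835 - 3·(-3274) = -29518
t[10] = -4·(-29518) - 3·9835 = 88567
t[11] = -4·88567 - 3·(-29518) = -265714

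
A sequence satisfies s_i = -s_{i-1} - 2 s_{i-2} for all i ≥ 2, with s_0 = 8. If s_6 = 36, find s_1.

-4

Let s_1 = z.
s_2 = -16 - z
s_3 = 16 - z
s_4 = 16 + 3z
s_5 = -48 - z
s_6 = 16 - 5z
So 16 - 5z = 36, giving z = -4.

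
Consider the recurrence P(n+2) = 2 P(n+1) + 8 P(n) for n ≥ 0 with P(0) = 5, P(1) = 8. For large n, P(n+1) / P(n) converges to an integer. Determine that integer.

The characteristic equation is r^2 - 2r - 8 = 0, which factors as (r - 4)(r + 2) = 0.
So the roots are 4 and -2. Since |4| > |-2| and the coefficient of 4^n is non-zero, the ratio tends to 4.

4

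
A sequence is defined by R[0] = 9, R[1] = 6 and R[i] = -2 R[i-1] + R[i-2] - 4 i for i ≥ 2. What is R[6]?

R[2] = -2*6 + 9 - 8 = -11
R[3] = -2*(-11) + 6 - 12 = 16
R[4] = -2*16 + (-11) - 16 = -59
R[5] = -2*(-59) + 16 - 20 = 114
R[6] = -2*114 + (-59) - 24 = -311

-311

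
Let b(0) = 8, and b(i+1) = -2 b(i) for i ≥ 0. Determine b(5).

-256

b(1) = -2*8 = -16
b(2) = -2*(-16) = 32
b(3) = -2*32 = -64
b(4) = -2*(-64) = 128
b(5) = -2*128 = -256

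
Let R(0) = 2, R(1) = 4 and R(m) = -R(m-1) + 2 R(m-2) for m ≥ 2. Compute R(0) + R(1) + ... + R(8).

R(2) = -4 + 2*2 = 0
R(3) = -0 + 2*4 = 8
R(4) = -8 + 2*0 = -8
R(5) = -(-8) + 2*8 = 24
R(6) = -24 + 2*(-8) = -40
R(7) = -(-40) + 2*24 = 88
R(8) = -88 + 2*(-40) = -168
Sum = 2 + 4 + 0 + 8 + (-8) + 24 + (-40) + 88 + (-168) = -90

-90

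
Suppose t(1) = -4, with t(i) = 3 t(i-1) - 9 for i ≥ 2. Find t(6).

-2061

t(2) = 3*(-4) - 9 = -21
t(3) = 3*(-21) - 9 = -72
t(4) = 3*(-72) - 9 = -225
t(5) = 3*(-225) - 9 = -684
t(6) = 3*(-684) - 9 = -2061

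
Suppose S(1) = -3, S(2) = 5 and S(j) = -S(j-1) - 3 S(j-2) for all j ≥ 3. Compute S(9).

292

S(3) = -5 - 3·(-3) = 4
S(4) = -4 - 3·5 = -19
S(5) = -(-19) - 3·4 = 7
S(6) = -7 - 3·(-19) = 50
S(7) = -50 - 3·7 = -71
S(8) = -(-71) - 3·50 = -79
S(9) = -(-79) - 3·(-71) = 292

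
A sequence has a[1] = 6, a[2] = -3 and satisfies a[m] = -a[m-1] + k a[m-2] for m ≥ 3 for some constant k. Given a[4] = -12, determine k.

a[3] = 3 + 6k
a[4] = -3 - 9k
So -3 - 9k = -12, giving k = 1.

1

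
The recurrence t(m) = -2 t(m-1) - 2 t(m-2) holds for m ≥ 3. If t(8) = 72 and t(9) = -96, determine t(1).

Rearranging, t(m-2) = (t(m) + 2 t(m-1)) / -2.
t(7) = (-96 + 2*72) / -2 = 48/-2 = -24
t(6) = (72 + 2*(-24)) / -2 = 24/-2 = -12
t(5) = (-24 + 2*(-12)) / -2 = -48/-2 = 24
t(4) = (-12 + 2*24) / -2 = 36/-2 = -18
t(3) = (24 + 2*(-18)) / -2 = -12/-2 = 6
t(2) = (-18 + 2*6) / -2 = -6/-2 = 3
t(1) = (6 + 2*3) / -2 = 12/-2 = -6

-6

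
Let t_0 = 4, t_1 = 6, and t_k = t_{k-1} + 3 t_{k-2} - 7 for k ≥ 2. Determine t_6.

t_2 = 6 + 3·4 - 7 = 11
t_3 = 11 + 3·6 - 7 = 22
t_4 = 22 + 3·11 - 7 = 48
t_5 = 48 + 3·22 - 7 = 107
t_6 = 107 + 3·48 - 7 = 244

244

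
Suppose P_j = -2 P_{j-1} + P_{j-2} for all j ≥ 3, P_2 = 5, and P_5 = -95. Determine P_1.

Let P_1 = w.
P_3 = -10 + w
P_4 = 25 - 2w
P_5 = -60 + 5w
So -60 + 5w = -95, giving w = -7.

-7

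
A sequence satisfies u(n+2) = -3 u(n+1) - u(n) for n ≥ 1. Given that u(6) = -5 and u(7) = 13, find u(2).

Rearranging, u(n-2) = -(u(n) + 3 u(n-1)).
u(5) = -(13 + 3*(-5)) = 2
u(4) = -(-5 + 3*2) = -1
u(3) = -(2 + 3*(-1)) = 1
u(2) = -(-1 + 3*1) = -2

-2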